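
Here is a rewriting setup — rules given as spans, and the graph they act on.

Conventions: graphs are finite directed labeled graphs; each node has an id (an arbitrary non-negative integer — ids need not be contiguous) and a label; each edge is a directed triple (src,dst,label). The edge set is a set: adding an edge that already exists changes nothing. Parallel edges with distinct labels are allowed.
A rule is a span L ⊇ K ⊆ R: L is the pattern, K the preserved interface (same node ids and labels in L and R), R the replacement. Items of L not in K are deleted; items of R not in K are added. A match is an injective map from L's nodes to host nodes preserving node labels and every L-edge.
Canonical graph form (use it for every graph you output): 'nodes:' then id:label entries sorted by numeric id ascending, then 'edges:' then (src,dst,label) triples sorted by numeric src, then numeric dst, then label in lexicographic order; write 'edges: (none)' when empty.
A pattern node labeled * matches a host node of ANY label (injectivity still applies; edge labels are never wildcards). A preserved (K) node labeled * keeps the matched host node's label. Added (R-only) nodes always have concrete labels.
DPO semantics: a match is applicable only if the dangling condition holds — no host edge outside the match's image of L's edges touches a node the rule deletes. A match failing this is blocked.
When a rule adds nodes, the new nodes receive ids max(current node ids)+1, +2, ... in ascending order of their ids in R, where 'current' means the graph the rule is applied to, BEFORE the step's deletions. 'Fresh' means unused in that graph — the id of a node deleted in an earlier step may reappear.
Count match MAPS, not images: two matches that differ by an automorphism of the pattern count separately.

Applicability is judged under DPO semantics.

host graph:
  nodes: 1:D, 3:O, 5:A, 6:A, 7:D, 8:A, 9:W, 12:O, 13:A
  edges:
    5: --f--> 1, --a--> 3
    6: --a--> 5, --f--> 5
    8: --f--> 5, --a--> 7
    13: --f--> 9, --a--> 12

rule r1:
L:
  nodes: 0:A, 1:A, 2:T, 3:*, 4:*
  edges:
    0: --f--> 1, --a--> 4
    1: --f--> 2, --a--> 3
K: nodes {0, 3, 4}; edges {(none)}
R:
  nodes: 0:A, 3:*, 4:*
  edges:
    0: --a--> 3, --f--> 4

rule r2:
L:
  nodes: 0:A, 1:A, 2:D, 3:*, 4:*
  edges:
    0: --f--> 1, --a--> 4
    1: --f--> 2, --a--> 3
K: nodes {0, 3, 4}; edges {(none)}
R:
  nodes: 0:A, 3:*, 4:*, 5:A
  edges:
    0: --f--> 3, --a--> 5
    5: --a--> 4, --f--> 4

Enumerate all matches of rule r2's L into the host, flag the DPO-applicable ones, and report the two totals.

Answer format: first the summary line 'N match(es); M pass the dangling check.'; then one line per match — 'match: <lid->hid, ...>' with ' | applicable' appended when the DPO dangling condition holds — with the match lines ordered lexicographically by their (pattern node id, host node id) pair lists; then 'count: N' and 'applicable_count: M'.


1 match(es); 0 pass the dangling check.
match: 0->8, 1->5, 2->1, 3->3, 4->7
count: 1
applicable_count: 0


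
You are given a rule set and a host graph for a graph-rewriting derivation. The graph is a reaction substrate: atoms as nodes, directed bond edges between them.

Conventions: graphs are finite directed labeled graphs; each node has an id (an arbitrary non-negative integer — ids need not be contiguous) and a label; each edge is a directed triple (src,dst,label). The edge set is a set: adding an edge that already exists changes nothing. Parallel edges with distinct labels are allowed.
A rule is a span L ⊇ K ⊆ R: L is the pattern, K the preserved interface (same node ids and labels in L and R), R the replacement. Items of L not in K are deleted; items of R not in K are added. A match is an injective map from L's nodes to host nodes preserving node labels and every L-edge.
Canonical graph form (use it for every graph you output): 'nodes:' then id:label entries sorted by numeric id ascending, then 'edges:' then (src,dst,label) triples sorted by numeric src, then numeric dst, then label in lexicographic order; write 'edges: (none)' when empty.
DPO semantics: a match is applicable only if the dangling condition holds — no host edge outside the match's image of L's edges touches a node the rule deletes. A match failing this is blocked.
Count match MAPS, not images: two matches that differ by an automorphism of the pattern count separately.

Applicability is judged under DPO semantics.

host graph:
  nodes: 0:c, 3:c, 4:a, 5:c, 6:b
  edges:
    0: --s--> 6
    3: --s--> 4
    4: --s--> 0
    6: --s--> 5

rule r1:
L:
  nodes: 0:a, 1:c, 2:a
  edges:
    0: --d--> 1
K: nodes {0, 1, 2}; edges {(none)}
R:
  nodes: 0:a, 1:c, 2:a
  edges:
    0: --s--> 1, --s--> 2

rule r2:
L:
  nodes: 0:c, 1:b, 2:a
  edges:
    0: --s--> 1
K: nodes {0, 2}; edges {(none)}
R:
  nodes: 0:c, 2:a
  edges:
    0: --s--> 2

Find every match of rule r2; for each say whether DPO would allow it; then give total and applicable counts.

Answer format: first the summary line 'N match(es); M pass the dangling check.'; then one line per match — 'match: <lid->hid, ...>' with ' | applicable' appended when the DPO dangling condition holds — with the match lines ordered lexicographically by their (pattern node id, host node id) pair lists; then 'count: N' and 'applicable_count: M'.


1 match(es); 0 pass the dangling check.
match: 0->0, 1->6, 2->4
count: 1
applicable_count: 0


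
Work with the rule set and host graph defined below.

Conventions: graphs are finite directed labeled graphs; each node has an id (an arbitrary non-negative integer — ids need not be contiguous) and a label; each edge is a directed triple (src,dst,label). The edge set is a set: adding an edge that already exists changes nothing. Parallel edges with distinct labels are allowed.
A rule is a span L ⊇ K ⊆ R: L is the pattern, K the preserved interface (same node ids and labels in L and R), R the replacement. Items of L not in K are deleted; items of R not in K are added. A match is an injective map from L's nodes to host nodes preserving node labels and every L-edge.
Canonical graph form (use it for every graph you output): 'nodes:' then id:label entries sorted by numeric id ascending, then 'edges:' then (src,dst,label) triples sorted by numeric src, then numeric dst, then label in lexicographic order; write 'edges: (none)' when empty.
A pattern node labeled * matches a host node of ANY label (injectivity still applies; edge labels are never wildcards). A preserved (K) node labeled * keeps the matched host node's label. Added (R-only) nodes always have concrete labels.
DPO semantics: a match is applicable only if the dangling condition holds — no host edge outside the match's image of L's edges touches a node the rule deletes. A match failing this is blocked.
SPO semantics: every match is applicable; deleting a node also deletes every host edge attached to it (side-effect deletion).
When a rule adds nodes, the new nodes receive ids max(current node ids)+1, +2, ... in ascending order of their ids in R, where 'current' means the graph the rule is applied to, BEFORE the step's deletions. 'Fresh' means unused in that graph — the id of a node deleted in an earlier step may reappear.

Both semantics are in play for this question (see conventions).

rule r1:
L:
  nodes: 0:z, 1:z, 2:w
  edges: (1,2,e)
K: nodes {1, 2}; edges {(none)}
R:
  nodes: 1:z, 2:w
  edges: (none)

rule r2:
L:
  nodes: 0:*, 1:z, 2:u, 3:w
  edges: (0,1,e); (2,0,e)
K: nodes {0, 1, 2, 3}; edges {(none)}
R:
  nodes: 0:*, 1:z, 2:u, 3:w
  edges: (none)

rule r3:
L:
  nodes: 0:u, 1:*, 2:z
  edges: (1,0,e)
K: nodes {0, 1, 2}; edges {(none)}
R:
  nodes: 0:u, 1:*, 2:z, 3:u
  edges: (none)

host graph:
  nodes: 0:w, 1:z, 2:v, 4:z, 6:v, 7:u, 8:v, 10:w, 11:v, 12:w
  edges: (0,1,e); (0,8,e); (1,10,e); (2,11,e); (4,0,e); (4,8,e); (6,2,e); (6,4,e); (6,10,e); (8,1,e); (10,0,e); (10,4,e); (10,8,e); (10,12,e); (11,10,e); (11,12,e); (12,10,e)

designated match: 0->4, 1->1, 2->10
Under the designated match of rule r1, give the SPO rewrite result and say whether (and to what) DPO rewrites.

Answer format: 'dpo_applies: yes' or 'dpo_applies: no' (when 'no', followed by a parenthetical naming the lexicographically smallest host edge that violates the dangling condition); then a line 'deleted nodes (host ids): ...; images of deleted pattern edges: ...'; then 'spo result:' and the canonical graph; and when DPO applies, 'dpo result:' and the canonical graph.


dpo_applies: no
(the rule deletes node 4, which keeps host edge (4,0,e) outside the match image — the dangling condition fails, DPO blocks; SPO proceeds and side-deletes such edges)
deleted nodes (host ids): 4; images of deleted pattern edges: (1,10,e)
spo result:
nodes: 0:w, 1:z, 2:v, 6:v, 7:u, 8:v, 10:w, 11:v, 12:w
edges: (0,1,e); (0,8,e); (2,11,e); (6,2,e); (6,10,e); (8,1,e); (10,0,e); (10,8,e); (10,12,e); (11,10,e); (11,12,e); (12,10,e)


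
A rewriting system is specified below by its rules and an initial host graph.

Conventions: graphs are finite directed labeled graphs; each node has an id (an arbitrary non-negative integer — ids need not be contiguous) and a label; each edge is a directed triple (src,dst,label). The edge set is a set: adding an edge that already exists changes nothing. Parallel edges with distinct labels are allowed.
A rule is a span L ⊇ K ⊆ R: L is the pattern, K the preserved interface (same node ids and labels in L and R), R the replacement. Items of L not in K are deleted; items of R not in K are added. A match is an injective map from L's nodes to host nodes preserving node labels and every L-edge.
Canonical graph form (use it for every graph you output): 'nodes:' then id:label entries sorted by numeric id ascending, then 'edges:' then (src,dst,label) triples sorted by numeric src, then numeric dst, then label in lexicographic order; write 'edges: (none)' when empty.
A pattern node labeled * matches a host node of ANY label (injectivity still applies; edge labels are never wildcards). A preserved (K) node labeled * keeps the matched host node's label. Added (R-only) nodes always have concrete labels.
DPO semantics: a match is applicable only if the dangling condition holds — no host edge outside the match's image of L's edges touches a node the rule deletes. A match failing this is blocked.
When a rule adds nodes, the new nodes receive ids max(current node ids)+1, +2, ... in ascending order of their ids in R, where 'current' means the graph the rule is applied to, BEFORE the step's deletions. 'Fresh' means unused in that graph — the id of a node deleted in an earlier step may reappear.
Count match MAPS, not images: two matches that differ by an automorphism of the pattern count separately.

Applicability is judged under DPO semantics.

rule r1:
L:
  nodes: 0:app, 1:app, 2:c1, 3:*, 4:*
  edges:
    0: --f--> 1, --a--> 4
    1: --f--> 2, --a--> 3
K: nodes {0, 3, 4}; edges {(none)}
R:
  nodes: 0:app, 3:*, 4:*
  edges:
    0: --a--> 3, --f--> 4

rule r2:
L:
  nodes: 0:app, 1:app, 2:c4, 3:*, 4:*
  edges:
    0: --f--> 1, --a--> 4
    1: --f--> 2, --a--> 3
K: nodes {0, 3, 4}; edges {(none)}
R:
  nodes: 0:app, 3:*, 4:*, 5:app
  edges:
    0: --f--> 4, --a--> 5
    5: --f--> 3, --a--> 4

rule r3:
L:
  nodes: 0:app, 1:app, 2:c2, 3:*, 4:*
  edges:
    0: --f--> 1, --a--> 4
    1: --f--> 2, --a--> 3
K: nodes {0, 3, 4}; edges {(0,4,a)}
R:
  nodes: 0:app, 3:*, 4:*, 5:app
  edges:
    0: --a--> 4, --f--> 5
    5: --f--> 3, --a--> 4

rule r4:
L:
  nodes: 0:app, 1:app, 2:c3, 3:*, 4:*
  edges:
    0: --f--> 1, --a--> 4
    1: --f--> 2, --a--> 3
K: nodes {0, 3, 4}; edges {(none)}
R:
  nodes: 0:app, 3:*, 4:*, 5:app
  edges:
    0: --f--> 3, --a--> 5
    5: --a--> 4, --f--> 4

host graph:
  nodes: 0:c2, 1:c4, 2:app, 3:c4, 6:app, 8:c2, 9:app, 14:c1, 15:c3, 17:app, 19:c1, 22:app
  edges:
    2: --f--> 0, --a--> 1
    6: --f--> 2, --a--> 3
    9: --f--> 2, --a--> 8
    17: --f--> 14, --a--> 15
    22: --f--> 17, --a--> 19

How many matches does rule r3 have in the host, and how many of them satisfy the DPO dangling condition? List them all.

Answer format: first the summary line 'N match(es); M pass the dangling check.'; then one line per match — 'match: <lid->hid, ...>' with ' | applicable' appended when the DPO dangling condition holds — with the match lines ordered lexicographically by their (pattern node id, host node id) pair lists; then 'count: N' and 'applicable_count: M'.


2 match(es); 0 pass the dangling check.
match: 0->6, 1->2, 2->0, 3->1, 4->3
match: 0->9, 1->2, 2->0, 3->1, 4->8
count: 2
applicable_count: 0


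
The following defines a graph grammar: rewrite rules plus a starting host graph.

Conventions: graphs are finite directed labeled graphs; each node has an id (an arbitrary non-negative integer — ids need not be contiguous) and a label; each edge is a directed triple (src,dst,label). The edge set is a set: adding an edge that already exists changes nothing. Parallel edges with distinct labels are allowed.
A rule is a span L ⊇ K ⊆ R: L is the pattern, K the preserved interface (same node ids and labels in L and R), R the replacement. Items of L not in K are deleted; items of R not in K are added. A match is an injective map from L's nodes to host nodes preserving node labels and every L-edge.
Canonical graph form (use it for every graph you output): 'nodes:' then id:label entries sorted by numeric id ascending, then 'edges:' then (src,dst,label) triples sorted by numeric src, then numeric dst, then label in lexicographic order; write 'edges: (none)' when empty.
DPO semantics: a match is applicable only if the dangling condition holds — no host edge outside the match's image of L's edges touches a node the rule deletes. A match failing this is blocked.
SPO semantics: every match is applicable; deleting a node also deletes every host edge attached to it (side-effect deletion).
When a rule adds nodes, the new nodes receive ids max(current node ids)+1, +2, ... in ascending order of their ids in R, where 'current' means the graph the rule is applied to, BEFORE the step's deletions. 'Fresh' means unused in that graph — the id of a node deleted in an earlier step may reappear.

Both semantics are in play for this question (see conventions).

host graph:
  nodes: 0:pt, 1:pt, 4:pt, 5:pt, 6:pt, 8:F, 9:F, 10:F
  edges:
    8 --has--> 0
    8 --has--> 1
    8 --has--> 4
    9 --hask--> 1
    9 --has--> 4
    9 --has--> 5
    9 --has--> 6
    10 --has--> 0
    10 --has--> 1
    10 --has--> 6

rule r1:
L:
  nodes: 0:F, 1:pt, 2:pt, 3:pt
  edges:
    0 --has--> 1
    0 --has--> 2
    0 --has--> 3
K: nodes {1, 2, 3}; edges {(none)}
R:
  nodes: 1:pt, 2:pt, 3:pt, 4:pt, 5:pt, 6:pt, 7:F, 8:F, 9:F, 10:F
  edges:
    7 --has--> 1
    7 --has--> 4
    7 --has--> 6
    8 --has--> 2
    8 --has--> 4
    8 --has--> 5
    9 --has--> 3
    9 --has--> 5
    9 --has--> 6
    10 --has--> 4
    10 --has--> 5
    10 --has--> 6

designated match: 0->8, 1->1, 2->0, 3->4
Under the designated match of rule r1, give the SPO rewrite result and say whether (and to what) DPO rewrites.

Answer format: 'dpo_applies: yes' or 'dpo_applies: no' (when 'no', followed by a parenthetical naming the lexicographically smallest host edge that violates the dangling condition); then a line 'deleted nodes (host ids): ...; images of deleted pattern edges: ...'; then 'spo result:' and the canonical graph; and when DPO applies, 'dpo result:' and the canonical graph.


dpo_applies: yes
deleted nodes (host ids): 8; images of deleted pattern edges: (8,0,has); (8,1,has); (8,4,has)
spo result:
nodes: 0:pt, 1:pt, 4:pt, 5:pt, 6:pt, 9:F, 10:F, 11:pt, 12:pt, 13:pt, 14:F, 15:F, 16:F, 17:F
edges: (9,1,hask); (9,4,has); (9,5,has); (9,6,has); (10,0,has); (10,1,has); (10,6,has); (14,1,has); (14,11,has); (14,13,has); (15,0,has); (15,11,has); (15,12,has); (16,4,has); (16,12,has); (16,13,has); (17,11,has); (17,12,has); (17,13,has)
dpo result:
nodes: 0:pt, 1:pt, 4:pt, 5:pt, 6:pt, 9:F, 10:F, 11:pt, 12:pt, 13:pt, 14:F, 15:F, 16:F, 17:F
edges: (9,1,hask); (9,4,has); (9,5,has); (9,6,has); (10,0,has); (10,1,has); (10,6,has); (14,1,has); (14,11,has); (14,13,has); (15,0,has); (15,11,has); (15,12,has); (16,4,has); (16,12,has); (16,13,has); (17,11,has); (17,12,has); (17,13,has)


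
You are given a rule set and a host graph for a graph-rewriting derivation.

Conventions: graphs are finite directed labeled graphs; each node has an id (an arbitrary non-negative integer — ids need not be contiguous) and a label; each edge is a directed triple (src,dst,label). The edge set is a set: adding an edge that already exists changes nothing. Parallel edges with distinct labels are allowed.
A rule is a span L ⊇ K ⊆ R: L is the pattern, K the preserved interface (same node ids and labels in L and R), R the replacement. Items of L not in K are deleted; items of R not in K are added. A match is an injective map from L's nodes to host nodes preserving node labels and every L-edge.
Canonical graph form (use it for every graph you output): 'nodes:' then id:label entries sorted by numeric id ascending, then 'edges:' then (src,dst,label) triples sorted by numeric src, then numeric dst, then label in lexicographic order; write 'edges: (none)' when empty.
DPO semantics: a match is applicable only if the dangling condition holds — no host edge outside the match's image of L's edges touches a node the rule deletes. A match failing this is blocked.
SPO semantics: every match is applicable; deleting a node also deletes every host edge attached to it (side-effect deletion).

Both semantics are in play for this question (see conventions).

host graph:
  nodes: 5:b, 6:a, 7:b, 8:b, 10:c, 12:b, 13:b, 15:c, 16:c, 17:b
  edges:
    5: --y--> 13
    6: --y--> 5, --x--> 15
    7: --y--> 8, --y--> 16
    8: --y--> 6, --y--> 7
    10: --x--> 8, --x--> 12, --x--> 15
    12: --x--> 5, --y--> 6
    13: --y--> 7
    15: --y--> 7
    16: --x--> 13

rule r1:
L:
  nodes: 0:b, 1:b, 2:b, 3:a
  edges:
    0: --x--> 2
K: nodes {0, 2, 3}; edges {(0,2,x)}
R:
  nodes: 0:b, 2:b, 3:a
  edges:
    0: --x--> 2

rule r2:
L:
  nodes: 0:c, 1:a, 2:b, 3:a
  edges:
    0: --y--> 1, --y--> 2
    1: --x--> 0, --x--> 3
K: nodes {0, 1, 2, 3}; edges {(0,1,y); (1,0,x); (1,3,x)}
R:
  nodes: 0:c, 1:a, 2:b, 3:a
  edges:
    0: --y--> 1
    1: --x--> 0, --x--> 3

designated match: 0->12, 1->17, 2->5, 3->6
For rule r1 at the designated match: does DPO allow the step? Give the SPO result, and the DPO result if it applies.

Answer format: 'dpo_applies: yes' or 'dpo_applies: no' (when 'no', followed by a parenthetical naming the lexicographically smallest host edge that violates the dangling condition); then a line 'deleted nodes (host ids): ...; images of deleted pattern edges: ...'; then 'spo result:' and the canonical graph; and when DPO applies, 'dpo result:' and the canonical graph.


dpo_applies: yes
deleted nodes (host ids): 17; images of deleted pattern edges: (none)
spo result:
nodes: 5:b, 6:a, 7:b, 8:b, 10:c, 12:b, 13:b, 15:c, 16:c
edges: (5,13,y); (6,5,y); (6,15,x); (7,8,y); (7,16,y); (8,6,y); (8,7,y); (10,8,x); (10,12,x); (10,15,x); (12,5,x); (12,6,y); (13,7,y); (15,7,y); (16,13,x)
dpo result:
nodes: 5:b, 6:a, 7:b, 8:b, 10:c, 12:b, 13:b, 15:c, 16:c
edges: (5,13,y); (6,5,y); (6,15,x); (7,8,y); (7,16,y); (8,6,y); (8,7,y); (10,8,x); (10,12,x); (10,15,x); (12,5,x); (12,6,y); (13,7,y); (15,7,y); (16,13,x)


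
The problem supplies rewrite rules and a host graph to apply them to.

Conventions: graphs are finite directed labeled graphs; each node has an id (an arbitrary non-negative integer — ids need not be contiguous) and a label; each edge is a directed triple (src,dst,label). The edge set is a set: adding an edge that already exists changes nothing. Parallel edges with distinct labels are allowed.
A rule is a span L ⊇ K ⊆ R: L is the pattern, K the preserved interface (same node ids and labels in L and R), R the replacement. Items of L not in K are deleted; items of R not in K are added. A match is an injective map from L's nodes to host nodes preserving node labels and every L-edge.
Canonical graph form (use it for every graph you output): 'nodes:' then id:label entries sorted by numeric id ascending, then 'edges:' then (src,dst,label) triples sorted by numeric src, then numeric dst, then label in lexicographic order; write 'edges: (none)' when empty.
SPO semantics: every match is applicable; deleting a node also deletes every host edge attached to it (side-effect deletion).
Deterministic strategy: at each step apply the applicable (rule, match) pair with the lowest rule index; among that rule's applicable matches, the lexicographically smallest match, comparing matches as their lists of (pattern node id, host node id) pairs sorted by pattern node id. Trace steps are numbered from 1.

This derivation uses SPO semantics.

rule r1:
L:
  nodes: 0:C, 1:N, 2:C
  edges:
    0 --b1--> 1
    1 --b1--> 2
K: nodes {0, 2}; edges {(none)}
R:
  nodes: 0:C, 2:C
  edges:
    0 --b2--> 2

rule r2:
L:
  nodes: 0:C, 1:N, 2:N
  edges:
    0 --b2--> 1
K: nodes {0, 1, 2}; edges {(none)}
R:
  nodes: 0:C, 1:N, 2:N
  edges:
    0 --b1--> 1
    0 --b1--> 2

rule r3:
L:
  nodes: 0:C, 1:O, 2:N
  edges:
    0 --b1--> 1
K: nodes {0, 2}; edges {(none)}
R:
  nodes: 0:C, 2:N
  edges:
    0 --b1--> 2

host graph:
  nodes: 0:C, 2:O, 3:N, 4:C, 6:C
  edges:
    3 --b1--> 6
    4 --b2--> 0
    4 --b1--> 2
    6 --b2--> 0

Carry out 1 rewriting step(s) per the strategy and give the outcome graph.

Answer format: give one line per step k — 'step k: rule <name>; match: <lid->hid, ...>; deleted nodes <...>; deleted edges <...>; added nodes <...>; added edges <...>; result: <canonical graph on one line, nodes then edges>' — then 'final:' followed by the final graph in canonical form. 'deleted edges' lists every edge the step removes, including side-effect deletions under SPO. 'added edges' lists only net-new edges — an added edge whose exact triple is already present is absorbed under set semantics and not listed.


step 1: rule r3; match: 0->4, 1->2, 2->3; deleted nodes 2; deleted edges (4,2,b1); added nodes (none); added edges (4,3,b1); result: nodes: 0:C, 3:N, 4:C, 6:C edges: (3,6,b1); (4,0,b2); (4,3,b1); (6,0,b2)
final:
nodes: 0:C, 3:N, 4:C, 6:C
edges: (3,6,b1); (4,0,b2); (4,3,b1); (6,0,b2)


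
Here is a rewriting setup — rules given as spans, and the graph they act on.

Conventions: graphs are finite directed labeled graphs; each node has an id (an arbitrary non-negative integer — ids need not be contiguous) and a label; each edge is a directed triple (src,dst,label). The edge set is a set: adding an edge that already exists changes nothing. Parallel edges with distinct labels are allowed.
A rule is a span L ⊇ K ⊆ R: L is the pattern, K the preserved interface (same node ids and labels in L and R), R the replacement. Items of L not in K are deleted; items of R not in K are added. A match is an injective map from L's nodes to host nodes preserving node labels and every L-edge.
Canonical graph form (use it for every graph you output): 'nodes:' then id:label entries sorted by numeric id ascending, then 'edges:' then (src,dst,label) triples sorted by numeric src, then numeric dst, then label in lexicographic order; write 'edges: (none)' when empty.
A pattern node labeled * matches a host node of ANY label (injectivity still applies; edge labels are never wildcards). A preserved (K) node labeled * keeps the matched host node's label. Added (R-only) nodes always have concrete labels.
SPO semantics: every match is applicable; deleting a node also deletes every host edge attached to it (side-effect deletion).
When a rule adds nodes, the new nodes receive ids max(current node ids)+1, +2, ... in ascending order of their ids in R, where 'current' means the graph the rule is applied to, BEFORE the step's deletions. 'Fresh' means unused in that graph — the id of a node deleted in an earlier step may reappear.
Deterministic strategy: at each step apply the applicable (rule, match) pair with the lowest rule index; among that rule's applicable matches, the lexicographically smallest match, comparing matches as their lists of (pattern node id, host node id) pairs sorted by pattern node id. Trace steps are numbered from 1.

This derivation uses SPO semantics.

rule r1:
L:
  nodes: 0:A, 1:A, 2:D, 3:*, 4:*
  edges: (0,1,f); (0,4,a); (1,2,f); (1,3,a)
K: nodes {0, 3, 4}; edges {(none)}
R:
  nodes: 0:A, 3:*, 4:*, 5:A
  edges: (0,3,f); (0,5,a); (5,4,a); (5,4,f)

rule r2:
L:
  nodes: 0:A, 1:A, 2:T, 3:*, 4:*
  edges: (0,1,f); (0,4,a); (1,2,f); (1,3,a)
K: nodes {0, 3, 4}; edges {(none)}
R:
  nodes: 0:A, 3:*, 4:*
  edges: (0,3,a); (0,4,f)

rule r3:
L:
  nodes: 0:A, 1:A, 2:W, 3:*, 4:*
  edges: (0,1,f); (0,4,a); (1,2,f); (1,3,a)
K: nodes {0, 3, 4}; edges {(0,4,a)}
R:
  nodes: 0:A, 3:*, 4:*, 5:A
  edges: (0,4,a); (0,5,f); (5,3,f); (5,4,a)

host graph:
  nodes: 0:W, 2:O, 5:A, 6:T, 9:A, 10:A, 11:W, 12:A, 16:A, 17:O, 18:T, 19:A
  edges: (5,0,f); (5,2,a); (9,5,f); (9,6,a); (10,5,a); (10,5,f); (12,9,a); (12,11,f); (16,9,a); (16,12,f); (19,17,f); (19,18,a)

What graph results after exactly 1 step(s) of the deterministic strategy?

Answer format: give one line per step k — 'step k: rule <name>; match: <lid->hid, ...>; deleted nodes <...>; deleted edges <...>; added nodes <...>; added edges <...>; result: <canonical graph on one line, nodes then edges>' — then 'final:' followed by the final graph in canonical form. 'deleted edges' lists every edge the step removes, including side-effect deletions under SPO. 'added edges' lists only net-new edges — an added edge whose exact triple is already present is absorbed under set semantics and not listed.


step 1: rule r3; match: 0->9, 1->5, 2->0, 3->2, 4->6; deleted nodes 0, 5; deleted edges (5,0,f); (5,2,a); (9,5,f); (10,5,a); (10,5,f); added nodes 20; added edges (9,20,f); (20,2,f); (20,6,a); result: nodes: 2:O, 6:T, 9:A, 10:A, 11:W, 12:A, 16:A, 17:O, 18:T, 19:A, 20:A edges: (9,6,a); (9,20,f); (12,9,a); (12,11,f); (16,9,a); (16,12,f); (19,17,f); (19,18,a); (20,2,f); (20,6,a)
final:
nodes: 2:O, 6:T, 9:A, 10:A, 11:W, 12:A, 16:A, 17:O, 18:T, 19:A, 20:A
edges: (9,6,a); (9,20,f); (12,9,a); (12,11,f); (16,9,a); (16,12,f); (19,17,f); (19,18,a); (20,2,f); (20,6,a)


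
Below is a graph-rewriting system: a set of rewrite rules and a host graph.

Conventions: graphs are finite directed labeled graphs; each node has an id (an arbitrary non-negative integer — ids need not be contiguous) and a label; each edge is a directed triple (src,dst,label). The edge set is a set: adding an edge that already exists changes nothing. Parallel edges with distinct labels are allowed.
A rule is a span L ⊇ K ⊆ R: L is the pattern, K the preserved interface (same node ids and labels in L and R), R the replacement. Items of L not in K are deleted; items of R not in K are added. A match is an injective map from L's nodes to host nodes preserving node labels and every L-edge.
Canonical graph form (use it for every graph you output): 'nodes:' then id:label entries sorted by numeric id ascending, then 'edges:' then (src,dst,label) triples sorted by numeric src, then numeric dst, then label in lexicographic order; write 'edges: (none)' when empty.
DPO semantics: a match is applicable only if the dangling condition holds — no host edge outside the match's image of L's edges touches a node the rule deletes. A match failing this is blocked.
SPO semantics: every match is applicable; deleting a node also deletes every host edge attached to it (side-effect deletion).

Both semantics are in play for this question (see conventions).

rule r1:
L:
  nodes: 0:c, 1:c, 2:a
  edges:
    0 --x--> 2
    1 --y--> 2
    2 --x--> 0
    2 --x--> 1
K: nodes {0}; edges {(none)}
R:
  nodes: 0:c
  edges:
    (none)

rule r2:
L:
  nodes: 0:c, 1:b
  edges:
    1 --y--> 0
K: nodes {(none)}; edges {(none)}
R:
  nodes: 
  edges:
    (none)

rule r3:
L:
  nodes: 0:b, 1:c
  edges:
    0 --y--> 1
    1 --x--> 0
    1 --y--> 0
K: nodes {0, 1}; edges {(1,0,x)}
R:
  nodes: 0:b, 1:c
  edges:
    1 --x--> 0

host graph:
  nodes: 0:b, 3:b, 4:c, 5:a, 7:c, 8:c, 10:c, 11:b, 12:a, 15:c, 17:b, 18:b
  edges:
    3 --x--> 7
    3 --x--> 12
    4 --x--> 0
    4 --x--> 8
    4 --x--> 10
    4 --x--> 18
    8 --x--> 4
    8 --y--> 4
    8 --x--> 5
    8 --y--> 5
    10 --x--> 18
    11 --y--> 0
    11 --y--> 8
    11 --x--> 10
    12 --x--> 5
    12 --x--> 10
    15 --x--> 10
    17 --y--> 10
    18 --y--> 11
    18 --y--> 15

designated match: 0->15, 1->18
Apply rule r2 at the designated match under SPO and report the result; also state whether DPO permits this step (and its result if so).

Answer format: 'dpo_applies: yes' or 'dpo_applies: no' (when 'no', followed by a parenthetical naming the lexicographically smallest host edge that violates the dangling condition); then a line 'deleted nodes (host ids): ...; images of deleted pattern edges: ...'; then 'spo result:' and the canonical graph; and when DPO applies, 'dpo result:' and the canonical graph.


dpo_applies: no
(the rule deletes node 18, which keeps host edge (4,18,x) outside the match image — the dangling condition fails, DPO blocks; SPO proceeds and side-deletes such edges)
deleted nodes (host ids): 15, 18; images of deleted pattern edges: (18,15,y)
spo result:
nodes: 0:b, 3:b, 4:c, 5:a, 7:c, 8:c, 10:c, 11:b, 12:a, 17:b
edges: (3,7,x); (3,12,x); (4,0,x); (4,8,x); (4,10,x); (8,4,x); (8,4,y); (8,5,x); (8,5,y); (11,0,y); (11,8,y); (11,10,x); (12,5,x); (12,10,x); (17,10,y)


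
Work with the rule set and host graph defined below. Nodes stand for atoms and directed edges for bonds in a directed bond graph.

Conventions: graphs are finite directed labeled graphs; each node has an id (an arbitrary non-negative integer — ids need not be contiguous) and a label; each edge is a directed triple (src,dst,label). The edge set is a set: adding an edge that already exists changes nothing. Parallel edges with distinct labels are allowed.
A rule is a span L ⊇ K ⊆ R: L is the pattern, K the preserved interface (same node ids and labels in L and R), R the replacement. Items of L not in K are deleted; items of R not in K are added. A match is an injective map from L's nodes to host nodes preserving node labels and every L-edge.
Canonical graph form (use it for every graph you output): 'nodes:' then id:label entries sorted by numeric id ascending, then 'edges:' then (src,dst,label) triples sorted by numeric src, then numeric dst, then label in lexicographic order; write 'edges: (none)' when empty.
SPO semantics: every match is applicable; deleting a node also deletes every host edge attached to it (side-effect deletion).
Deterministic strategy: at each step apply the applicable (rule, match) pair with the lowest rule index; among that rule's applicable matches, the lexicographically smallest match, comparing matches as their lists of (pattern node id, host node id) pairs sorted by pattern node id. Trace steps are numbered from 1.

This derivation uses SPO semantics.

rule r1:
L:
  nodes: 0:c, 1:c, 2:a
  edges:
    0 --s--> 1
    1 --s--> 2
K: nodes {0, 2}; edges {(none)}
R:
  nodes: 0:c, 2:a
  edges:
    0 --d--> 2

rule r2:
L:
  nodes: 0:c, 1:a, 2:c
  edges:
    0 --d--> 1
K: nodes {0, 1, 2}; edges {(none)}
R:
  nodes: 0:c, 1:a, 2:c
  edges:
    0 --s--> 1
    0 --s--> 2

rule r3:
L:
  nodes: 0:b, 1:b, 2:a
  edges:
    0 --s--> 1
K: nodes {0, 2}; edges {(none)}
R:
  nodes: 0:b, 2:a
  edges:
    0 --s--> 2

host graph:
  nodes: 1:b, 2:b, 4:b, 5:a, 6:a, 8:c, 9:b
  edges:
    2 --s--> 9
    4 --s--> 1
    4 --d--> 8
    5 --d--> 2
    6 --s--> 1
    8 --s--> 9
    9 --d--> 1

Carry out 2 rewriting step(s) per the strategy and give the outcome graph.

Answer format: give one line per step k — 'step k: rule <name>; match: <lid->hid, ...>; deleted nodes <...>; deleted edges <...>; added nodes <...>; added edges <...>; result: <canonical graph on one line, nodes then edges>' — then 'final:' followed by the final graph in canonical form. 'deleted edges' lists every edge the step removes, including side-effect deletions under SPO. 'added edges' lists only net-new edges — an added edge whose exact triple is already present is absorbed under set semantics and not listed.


step 1: rule r3; match: 0->2, 1->9, 2->5; deleted nodes 9; deleted edges (2,9,s); (8,9,s); (9,1,d); added nodes (none); added edges (2,5,s); result: nodes: 1:b, 2:b, 4:b, 5:a, 6:a, 8:c edges: (2,5,s); (4,1,s); (4,8,d); (5,2,d); (6,1,s)
step 2: rule r3; match: 0->4, 1->1, 2->5; deleted nodes 1; deleted edges (4,1,s); (6,1,s); added nodes (none); added edges (4,5,s); result: nodes: 2:b, 4:b, 5:a, 6:a, 8:c edges: (2,5,s); (4,5,s); (4,8,d); (5,2,d)
final:
nodes: 2:b, 4:b, 5:a, 6:a, 8:c
edges: (2,5,s); (4,5,s); (4,8,d); (5,2,d)


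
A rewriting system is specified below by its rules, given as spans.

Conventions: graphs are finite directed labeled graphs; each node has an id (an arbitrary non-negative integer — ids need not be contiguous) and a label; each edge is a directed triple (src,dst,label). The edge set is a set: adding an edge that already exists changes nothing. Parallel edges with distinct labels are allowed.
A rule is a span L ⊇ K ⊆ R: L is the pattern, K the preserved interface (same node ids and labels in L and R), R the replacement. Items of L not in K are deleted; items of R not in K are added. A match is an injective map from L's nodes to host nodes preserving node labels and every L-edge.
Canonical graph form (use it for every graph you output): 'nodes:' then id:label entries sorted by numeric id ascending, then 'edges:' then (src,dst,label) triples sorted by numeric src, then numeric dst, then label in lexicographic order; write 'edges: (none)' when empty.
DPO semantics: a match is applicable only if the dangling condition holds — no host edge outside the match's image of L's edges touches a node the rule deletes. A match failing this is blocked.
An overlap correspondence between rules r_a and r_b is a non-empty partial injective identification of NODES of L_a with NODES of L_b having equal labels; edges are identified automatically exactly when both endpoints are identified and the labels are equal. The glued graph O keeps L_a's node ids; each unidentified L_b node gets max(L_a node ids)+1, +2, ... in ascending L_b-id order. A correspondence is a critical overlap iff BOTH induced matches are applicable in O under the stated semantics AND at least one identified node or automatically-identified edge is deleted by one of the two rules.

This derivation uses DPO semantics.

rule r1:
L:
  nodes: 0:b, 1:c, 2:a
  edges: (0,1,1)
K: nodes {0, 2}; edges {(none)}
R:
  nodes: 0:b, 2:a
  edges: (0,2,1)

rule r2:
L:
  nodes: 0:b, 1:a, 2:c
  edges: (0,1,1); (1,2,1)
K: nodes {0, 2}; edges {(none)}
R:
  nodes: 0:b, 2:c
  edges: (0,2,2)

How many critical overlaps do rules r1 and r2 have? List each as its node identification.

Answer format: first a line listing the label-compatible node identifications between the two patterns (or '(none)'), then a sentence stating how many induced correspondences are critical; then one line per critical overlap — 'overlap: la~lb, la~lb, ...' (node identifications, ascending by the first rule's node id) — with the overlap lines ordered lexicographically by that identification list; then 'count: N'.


label-compatible node identifications between L(r1) and L(r2): 0~0, 1~2, 2~1
2 of the induced correspondences are critical overlaps of r1 and r2.
overlap: 0~0, 2~1
overlap: 2~1
count: 2


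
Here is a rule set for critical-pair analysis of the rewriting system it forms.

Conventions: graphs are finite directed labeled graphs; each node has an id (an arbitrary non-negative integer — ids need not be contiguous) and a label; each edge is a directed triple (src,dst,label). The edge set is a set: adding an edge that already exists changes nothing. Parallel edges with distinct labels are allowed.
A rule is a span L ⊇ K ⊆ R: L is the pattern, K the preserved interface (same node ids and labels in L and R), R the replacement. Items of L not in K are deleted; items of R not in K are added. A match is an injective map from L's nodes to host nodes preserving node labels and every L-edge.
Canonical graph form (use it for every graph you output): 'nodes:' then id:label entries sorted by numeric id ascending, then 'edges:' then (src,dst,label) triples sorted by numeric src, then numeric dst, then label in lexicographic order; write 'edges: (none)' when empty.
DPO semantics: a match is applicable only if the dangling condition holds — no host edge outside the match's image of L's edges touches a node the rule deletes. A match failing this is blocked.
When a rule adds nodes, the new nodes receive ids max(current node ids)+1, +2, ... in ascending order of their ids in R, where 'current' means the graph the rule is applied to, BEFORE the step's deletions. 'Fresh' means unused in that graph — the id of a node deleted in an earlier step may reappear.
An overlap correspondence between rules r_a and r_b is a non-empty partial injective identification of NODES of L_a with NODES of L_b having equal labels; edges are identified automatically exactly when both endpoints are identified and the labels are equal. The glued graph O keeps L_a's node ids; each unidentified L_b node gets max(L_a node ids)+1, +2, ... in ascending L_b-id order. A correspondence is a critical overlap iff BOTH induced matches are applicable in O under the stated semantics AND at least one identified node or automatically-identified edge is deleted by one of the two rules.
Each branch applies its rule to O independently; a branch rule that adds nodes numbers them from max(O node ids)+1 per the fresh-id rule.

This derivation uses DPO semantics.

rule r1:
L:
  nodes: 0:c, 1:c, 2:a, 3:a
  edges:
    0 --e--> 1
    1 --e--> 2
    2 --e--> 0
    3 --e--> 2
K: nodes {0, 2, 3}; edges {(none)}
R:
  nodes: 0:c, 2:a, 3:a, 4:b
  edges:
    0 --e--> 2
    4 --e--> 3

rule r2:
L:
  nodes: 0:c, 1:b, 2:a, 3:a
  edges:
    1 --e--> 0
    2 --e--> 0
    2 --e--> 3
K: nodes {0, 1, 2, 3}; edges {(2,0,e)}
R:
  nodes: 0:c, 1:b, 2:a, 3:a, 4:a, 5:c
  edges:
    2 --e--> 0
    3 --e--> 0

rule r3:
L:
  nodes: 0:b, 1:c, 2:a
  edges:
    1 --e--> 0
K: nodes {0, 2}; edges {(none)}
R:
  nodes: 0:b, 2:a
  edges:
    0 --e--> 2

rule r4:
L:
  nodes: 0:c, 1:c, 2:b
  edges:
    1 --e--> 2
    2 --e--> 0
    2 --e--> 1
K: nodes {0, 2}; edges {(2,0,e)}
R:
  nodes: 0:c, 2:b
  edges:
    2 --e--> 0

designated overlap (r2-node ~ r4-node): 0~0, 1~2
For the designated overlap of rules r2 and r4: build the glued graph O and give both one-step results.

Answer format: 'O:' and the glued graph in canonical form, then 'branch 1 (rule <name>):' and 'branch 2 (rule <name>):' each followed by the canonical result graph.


O:
nodes: 0:c, 1:b, 2:a, 3:a, 4:c
edges: (1,0,e); (1,4,e); (2,0,e); (2,3,e); (4,1,e)
branch 1 (rule r2):
nodes: 0:c, 1:b, 2:a, 3:a, 4:c, 5:a, 6:c
edges: (1,4,e); (2,0,e); (3,0,e); (4,1,e)
branch 2 (rule r4):
nodes: 0:c, 1:b, 2:a, 3:a
edges: (1,0,e); (2,0,e); (2,3,e)


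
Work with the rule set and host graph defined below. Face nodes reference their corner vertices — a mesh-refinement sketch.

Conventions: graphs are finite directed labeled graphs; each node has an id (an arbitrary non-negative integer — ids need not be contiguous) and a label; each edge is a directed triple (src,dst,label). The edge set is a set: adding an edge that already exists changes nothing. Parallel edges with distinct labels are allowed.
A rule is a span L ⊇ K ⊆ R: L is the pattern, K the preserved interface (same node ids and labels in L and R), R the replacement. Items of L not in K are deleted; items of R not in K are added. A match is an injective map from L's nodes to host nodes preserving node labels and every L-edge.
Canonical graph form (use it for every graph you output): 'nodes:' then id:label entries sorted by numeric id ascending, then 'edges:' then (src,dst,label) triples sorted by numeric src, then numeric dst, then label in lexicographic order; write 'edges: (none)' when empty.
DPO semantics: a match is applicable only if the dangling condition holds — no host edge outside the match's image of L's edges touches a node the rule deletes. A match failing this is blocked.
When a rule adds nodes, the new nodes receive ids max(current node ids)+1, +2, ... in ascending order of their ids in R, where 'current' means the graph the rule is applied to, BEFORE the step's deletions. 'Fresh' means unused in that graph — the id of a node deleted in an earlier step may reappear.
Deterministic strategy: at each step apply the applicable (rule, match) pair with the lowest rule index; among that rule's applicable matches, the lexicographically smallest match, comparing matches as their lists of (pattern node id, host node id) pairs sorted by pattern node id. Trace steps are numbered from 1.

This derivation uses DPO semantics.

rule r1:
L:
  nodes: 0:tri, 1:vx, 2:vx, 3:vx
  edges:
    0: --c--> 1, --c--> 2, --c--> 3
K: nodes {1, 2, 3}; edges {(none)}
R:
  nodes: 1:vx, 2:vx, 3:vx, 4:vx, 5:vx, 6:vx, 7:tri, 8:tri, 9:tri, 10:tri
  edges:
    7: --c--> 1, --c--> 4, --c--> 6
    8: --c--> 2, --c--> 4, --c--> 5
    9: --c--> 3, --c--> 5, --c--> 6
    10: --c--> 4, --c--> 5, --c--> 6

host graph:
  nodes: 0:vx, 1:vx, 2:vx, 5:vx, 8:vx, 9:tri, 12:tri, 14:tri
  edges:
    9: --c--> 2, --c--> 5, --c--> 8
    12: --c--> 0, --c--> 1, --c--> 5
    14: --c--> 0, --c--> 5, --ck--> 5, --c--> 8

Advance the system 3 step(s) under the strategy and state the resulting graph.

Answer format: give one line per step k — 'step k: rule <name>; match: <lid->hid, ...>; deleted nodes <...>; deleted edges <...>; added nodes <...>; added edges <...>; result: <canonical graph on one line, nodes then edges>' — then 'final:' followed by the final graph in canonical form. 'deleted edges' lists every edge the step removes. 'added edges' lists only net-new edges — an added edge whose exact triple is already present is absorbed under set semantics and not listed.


step 1: rule r1; match: 0->9, 1->2, 2->5, 3->8; deleted nodes 9; deleted edges (9,2,c); (9,5,c); (9,8,c); added nodes 15, 16, 17, 18, 19, 20, 21; added edges (18,2,c); (18,15,c); (18,17,c); (19,5,c); (19,15,c); (19,16,c); (20,8,c); (20,16,c); (20,17,c); (21,15,c); (21,16,c); (21,17,c); result: nodes: 0:vx, 1:vx, 2:vx, 5:vx, 8:vx, 12:tri, 14:tri, 15:vx, 16:vx, 17:vx, 18:tri, 19:tri, 20:tri, 21:tri edges: (12,0,c); (12,1,c); (12,5,c); (14,0,c); (14,5,c); (14,5,ck); (14,8,c); (18,2,c); (18,15,c); (18,17,c); (19,5,c); (19,15,c); (19,16,c); (20,8,c); (20,16,c); (20,17,c); (21,15,c); (21,16,c); (21,17,c)
step 2: rule r1; match: 0->12, 1->0, 2->1, 3->5; deleted nodes 12; deleted edges (12,0,c); (12,1,c); (12,5,c); added nodes 22, 23, 24, 25, 26, 27, 28; added edges (25,0,c); (25,22,c); (25,24,c); (26,1,c); (26,22,c); (26,23,c); (27,5,c); (27,23,c); (27,24,c); (28,22,c); (28,23,c); (28,24,c); result: nodes: 0:vx, 1:vx, 2:vx, 5:vx, 8:vx, 14:tri, 15:vx, 16:vx, 17:vx, 18:tri, 19:tri, 20:tri, 21:tri, 22:vx, 23:vx, 24:vx, 25:tri, 26:tri, 27:tri, 28:tri edges: (14,0,c); (14,5,c); (14,5,ck); (14,8,c); (18,2,c); (18,15,c); (18,17,c); (19,5,c); (19,15,c); (19,16,c); (20,8,c); (20,16,c); (20,17,c); (21,15,c); (21,16,c); (21,17,c); (25,0,c); (25,22,c); (25,24,c); (26,1,c); (26,22,c); (26,23,c); (27,5,c); (27,23,c); (27,24,c); (28,22,c); (28,23,c); (28,24,c)
step 3: rule r1; match: 0->18, 1->2, 2->15, 3->17; deleted nodes 18; deleted edges (18,2,c); (18,15,c); (18,17,c); added nodes 29, 30, 31, 32, 33, 34, 35; added edges (32,2,c); (32,29,c); (32,31,c); (33,15,c); (33,29,c); (33,30,c); (34,17,c); (34,30,c); (34,31,c); (35,29,c); (35,30,c); (35,31,c); result: nodes: 0:vx, 1:vx, 2:vx, 5:vx, 8:vx, 14:tri, 15:vx, 16:vx, 17:vx, 19:tri, 20:tri, 21:tri, 22:vx, 23:vx, 24:vx, 25:tri, 26:tri, 27:tri, 28:tri, 29:vx, 30:vx, 31:vx, 32:tri, 33:tri, 34:tri, 35:tri edges: (14,0,c); (14,5,c); (14,5,ck); (14,8,c); (19,5,c); (19,15,c); (19,16,c); (20,8,c); (20,16,c); (20,17,c); (21,15,c); (21,16,c); (21,17,c); (25,0,c); (25,22,c); (25,24,c); (26,1,c); (26,22,c); (26,23,c); (27,5,c); (27,23,c); (27,24,c); (28,22,c); (28,23,c); (28,24,c); (32,2,c); (32,29,c); (32,31,c); (33,15,c); (33,29,c); (33,30,c); (34,17,c); (34,30,c); (34,31,c); (35,29,c); (35,30,c); (35,31,c)
final:
nodes: 0:vx, 1:vx, 2:vx, 5:vx, 8:vx, 14:tri, 15:vx, 16:vx, 17:vx, 19:tri, 20:tri, 21:tri, 22:vx, 23:vx, 24:vx, 25:tri, 26:tri, 27:tri, 28:tri, 29:vx, 30:vx, 31:vx, 32:tri, 33:tri, 34:tri, 35:tri
edges: (14,0,c); (14,5,c); (14,5,ck); (14,8,c); (19,5,c); (19,15,c); (19,16,c); (20,8,c); (20,16,c); (20,17,c); (21,15,c); (21,16,c); (21,17,c); (25,0,c); (25,22,c); (25,24,c); (26,1,c); (26,22,c); (26,23,c); (27,5,c); (27,23,c); (27,24,c); (28,22,c); (28,23,c); (28,24,c); (32,2,c); (32,29,c); (32,31,c); (33,15,c); (33,29,c); (33,30,c); (34,17,c); (34,30,c); (34,31,c); (35,29,c); (35,30,c); (35,31,c)
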